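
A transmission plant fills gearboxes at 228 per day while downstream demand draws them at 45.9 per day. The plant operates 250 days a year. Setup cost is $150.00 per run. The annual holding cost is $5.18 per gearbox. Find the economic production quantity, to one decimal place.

Annual demand D = 45.9 × 250 = 11,475.
Production build-up factor (1 − d/p) = 1 − 45.9/228 = 0.7987.
Q* = √(2DS / (H(1 − d/p))) = √(2 × 11,475 × 150 / (5.18 × 0.7987)).
= √(3,442,500 / 4.1372) ≈ 912.188.

Q* ≈ 912.2 gearboxes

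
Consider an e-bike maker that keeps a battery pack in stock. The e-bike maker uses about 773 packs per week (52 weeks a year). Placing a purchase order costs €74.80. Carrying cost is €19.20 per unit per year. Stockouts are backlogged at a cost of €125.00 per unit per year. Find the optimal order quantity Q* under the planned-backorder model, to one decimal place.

Annual demand D = 773 × 52 = 40,196.
With planned backorders, Q* = √(2DS/H) · √((H+B)/B).
√(2DS/H) = √(2 × 40,196 × 74.8 / 19.2) = 559.637.
√((H+B)/B) = √((19.2+125)/125) = 1.0741.
Q* ≈ 601.083.

Q* ≈ 601.1 packs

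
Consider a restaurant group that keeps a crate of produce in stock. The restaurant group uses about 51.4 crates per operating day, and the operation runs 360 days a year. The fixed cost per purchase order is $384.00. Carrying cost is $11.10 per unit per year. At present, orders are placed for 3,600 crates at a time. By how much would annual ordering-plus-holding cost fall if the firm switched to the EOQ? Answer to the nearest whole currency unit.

Extra cost ≈ $9,394 per year

Annual demand D = 51.4 × 360 = 18,504.
EOQ = √(2DS/H) = √(2 × 18,504 × 384 / 11.1) ≈ 1131.49.
Cost at Q* = (D/Q*)S + (Q*/2)H = √(2DSH) ≈ $12,559.57.
Cost at Q = 3,600: (18,504/3,600)×384 + (3,600/2)×11.1 = $1,973.76 + $19,980.00 = $21,953.76.
Excess = $21,953.76 − $12,559.57 = $9,394.19.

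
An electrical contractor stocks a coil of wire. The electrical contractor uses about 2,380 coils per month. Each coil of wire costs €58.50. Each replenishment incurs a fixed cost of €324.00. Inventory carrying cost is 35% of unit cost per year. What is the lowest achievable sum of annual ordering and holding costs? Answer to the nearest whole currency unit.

TC* ≈ €19,466

Annual demand D = 2,380 × 12 = 28,560.
Holding cost H = 0.35 × €58.50 = €20.4750 per unit per year.
Q* = √(2DS/H) = √(2 × 28,560 × 324 / 20.475) ≈ 950.72.
At Q*, ordering cost (D/Q*)S equals holding cost (Q*/2)H, each = √(DSH/2).
Minimum total = √(2DSH) = √(2 × 28,560 × 324 × 20.475) ≈ 19466.083.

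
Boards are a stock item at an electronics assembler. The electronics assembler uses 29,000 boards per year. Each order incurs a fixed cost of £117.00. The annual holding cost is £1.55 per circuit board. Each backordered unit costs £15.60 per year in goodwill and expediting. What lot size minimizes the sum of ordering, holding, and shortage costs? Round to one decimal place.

Q* ≈ 2,193.9 boards

With planned backorders, Q* = √(2DS/H) · √((H+B)/B).
√(2DS/H) = √(2 × 29,000 × 117 / 1.55) = 2092.382.
√((H+B)/B) = √((1.55+15.6)/15.6) = 1.0485.
Q* ≈ 2193.870.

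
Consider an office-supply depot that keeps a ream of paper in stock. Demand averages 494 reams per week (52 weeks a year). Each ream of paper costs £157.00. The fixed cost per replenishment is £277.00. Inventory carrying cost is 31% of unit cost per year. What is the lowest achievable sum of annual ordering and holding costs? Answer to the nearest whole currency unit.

Annual demand D = 494 × 52 = 25,688.
Holding cost H = 0.31 × £157.00 = £48.6700 per unit per year.
Q* = √(2DS/H) = √(2 × 25,688 × 277 / 48.67) ≈ 540.74.
At Q*, ordering cost (D/Q*)S equals holding cost (Q*/2)H, each = √(DSH/2).
Minimum total = √(2DSH) = √(2 × 25,688 × 277 × 48.67) ≈ 26317.868.

TC* ≈ £26,318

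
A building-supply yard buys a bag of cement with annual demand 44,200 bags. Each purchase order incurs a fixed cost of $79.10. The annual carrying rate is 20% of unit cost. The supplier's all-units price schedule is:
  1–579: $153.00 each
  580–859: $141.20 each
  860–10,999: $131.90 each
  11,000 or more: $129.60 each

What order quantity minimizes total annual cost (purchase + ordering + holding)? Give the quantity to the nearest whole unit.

Q* ≈ 860 bags

Holding cost per unit per year at price C is H = 0.20·C.
Evaluate total cost at each tier's feasible EOQ or, if the EOQ is below the tier, at the tier's minimum quantity.
EOQ at $153.00 = 478.0 (feasible in tier 1): TC = 44,200×$153.00 + (44,200/478.0)×79.1 + (478.0/2)×0.20×$153.00 = $6,777,227.67.
EOQ at $141.20 = 497.6 < 580, so use break Q=580: TC = 44,200×$141.20 + (44,200/580.0)×79.1 + (580.0/2)×0.20×$141.20 = $6,255,257.57.
EOQ at $131.90 = 514.8 < 860, so use break Q=860: TC = 44,200×$131.90 + (44,200/860.0)×79.1 + (860.0/2)×0.20×$131.90 = $5,845,388.77.
EOQ at $129.60 = 519.4 < 11000, so use break Q=11000: TC = 44,200×$129.60 + (44,200/11000.0)×79.1 + (11000.0/2)×0.20×$129.60 = $5,871,197.84.
Lowest total cost is $5,845,388.77 at Q = 860.0.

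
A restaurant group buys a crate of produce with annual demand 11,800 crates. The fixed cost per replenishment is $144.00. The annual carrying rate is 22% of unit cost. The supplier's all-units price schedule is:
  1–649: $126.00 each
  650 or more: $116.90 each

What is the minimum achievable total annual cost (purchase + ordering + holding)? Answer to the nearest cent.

Holding cost per unit per year at price C is H = 0.22·C.
Candidates are each tier's EOQ (if it falls in that tier) and each price-break quantity.
EOQ at $126.00 = 350.1 (feasible in tier 1): TC = 11,800×$126.00 + (11,800/350.1)×144 + (350.1/2)×0.22×$126.00 = $1,496,505.86.
EOQ at $116.90 = 363.5 < 650, so use break Q=650: TC = 11,800×$116.90 + (11,800/650.0)×144 + (650.0/2)×0.22×$116.90 = $1,390,392.50.
Lowest total cost among the candidates is at Q = 650.0.

TC* ≈ $1,390,392.50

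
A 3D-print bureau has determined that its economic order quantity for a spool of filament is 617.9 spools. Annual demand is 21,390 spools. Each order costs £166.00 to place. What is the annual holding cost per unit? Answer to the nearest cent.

H ≈ £18.60

Invert the EOQ relation Q*² = 2DS/H.
From Q* = √(2DS/H): H = 2DS / Q*² = 2 × 21,390 × 166 / 617.9² = 18.6000.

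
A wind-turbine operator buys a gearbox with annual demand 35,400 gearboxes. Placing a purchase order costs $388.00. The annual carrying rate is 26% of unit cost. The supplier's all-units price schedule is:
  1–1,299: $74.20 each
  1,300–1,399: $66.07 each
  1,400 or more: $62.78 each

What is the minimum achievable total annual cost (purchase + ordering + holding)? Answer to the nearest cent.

Holding cost per unit per year at price C is H = 0.26·C.
Candidates are each tier's EOQ (if it falls in that tier) and each price-break quantity.
EOQ at $74.20 = 1193.3 (feasible in tier 1): TC = 35,400×$74.20 + (35,400/1193.3)×388 + (1193.3/2)×0.26×$74.20 = $2,649,700.84.
EOQ at $66.07 = 1264.6 < 1300, so use break Q=1300: TC = 35,400×$66.07 + (35,400/1300.0)×388 + (1300.0/2)×0.26×$66.07 = $2,360,609.37.
EOQ at $62.78 = 1297.3 < 1400, so use break Q=1400: TC = 35,400×$62.78 + (35,400/1400.0)×388 + (1400.0/2)×0.26×$62.78 = $2,243,648.82.
Lowest total cost among the candidates is at Q = 1400.0.

TC* ≈ $2,243,648.82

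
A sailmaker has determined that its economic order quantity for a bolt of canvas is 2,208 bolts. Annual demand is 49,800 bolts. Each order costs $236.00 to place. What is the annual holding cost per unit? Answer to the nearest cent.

H ≈ $4.82

The basic EOQ model gives Q* = √(2DS/H); rearrange for the unknown.
From Q* = √(2DS/H): H = 2DS / Q*² = 2 × 49,800 × 236 / 2,208² = 4.8214.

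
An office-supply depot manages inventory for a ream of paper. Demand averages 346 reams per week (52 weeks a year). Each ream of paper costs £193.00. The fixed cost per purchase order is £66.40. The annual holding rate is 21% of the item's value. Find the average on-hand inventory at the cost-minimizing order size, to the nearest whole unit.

Average inventory ≈ 121 reams

Annual demand D = 346 × 52 = 17,992.
Holding cost H = 0.21 × £193.00 = £40.5300 per unit per year.
Q* = √(2DS/H) = √(2 × 17,992 × 66.4 / 40.53) ≈ 242.80.
Average inventory = Q*/2 ≈ 242.80 / 2 = 121.400.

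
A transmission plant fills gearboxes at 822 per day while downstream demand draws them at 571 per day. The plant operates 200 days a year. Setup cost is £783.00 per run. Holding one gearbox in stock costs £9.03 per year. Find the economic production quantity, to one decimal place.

Q* ≈ 8,053.5 gearboxes

Annual demand D = 571 × 200 = 114,200.
Production build-up factor (1 − d/p) = 1 − 571/822 = 0.3054.
Q* = √(2DS / (H(1 − d/p))) = √(2 × 114,200 × 783 / (9.03 × 0.3054)).
= √(178,837,200 / 2.7573) ≈ 8053.490.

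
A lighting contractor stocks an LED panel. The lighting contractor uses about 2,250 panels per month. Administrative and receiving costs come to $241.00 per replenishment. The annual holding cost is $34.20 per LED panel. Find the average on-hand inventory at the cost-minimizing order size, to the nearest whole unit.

Average inventory ≈ 308 panels

Annual demand D = 2,250 × 12 = 27,000.
EOQ = √(2DS/H) = √(2 × 27,000 × 241 / 34.2) ≈ 616.87.
Average inventory = Q*/2 ≈ 616.87 / 2 = 308.434.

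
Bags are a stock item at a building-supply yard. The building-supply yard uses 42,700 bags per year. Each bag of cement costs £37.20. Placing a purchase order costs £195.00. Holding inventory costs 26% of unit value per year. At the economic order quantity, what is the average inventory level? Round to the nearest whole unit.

Average inventory ≈ 656 bags

Holding cost H = 0.26 × £37.20 = £9.6720 per unit per year.
Q* = √(2DS/H) = √(2 × 42,700 × 195 / 9.672) ≈ 1312.16.
Average inventory = Q*/2 ≈ 1312.16 / 2 = 656.082.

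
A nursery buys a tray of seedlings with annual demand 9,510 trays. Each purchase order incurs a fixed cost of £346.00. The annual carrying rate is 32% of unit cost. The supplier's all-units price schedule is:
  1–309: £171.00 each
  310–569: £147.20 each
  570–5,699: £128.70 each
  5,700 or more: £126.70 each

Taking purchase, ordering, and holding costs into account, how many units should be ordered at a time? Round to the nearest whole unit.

Holding cost per unit per year at price C is H = 0.32·C.
For each price level, check whether its EOQ is feasible; otherwise the best quantity at that price is the breakpoint.
Tier 1 (£171.00): EOQ = 346.8 exceeds tier's upper bound 309, so this tier is dominated.
EOQ at £147.20 = 373.8 (feasible in tier 2): TC = 9,510×£147.20 + (9,510/373.8)×346 + (373.8/2)×0.32×£147.20 = £1,417,478.47.
EOQ at £128.70 = 399.7 < 570, so use break Q=570: TC = 9,510×£128.70 + (9,510/570.0)×346 + (570.0/2)×0.32×£128.70 = £1,241,447.18.
EOQ at £126.70 = 402.9 < 5700, so use break Q=5700: TC = 9,510×£126.70 + (9,510/5700.0)×346 + (5700.0/2)×0.32×£126.70 = £1,321,044.67.
Lowest total cost is £1,241,447.18 at Q = 570.0.

Q* ≈ 570 trays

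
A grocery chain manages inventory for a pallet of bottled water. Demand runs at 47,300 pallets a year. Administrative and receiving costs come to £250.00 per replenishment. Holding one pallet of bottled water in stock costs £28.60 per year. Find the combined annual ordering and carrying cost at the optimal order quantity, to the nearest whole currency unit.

TC* ≈ £26,007

Q* = √(2DS/H) = √(2 × 47,300 × 250 / 28.6) ≈ 909.35.
At the optimum the two cost components are equal, so total cost = 2·(Q*/2)H = Q*·H.
Minimum total = √(2DSH) = √(2 × 47,300 × 250 × 28.6) ≈ 26007.499.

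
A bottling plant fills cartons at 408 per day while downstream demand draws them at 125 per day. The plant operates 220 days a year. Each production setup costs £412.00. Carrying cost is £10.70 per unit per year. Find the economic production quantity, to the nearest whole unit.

Annual demand D = 125 × 220 = 27,500.
Production build-up factor (1 − d/p) = 1 − 125/408 = 0.6936.
Q* = √(2DS / (H(1 − d/p))) = √(2 × 27,500 × 412 / (10.7 × 0.6936)).
= √(22,660,000 / 7.4218) ≈ 1747.330.

Q* ≈ 1,747 cartons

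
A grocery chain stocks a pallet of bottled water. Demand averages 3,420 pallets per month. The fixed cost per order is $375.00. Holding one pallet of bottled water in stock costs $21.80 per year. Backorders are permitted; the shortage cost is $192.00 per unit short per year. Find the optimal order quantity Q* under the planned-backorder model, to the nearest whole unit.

Q* ≈ 1,254 pallets

Annual demand D = 3,420 × 12 = 41,040.
With planned backorders, Q* = √(2DS/H) · √((H+B)/B).
√(2DS/H) = √(2 × 41,040 × 375 / 21.8) = 1188.245.
√((H+B)/B) = √((21.8+192)/192) = 1.0552.
Q* ≈ 1253.890.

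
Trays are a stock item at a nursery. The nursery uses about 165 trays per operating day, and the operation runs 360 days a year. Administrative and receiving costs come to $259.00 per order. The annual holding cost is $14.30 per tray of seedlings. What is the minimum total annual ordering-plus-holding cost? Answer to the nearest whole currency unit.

TC* ≈ $20,976

Annual demand D = 165 × 360 = 59,400.
Q* = √(2DS/H) = √(2 × 59,400 × 259 / 14.3) ≈ 1466.86.
At the optimum the two cost components are equal, so total cost = 2·(Q*/2)H = Q*·H.
Minimum total = √(2DSH) = √(2 × 59,400 × 259 × 14.3) ≈ 20976.166.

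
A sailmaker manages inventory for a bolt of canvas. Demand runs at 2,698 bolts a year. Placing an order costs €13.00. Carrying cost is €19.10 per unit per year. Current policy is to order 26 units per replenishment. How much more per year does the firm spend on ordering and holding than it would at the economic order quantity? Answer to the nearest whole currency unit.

Extra cost ≈ €440 per year

EOQ = √(2DS/H) = √(2 × 2,698 × 13 / 19.1) ≈ 60.60.
Cost at Q* = (D/Q*)S + (Q*/2)H = √(2DSH) ≈ €1,157.51.
Cost at Q = 26: (2,698/26)×13 + (26/2)×19.1 = €1,349.00 + €248.30 = €1,597.30.
Excess = €1,597.30 − €1,157.51 = €439.79.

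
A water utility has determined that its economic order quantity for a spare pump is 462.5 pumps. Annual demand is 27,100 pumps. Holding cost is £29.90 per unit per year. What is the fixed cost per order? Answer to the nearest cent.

The basic EOQ model gives Q* = √(2DS/H); rearrange for the unknown.
From Q* = √(2DS/H): S = Q*²H / (2D) = 462.5² × 29.9 / (2 × 27,100) = 118.0036.

S ≈ £118.00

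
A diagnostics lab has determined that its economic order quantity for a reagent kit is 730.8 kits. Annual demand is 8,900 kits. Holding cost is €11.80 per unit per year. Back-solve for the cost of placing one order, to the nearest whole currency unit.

S ≈ €354

The basic EOQ model gives Q* = √(2DS/H); rearrange for the unknown.
From Q* = √(2DS/H): S = Q*²H / (2D) = 730.8² × 11.8 / (2 × 8,900) = 354.0455.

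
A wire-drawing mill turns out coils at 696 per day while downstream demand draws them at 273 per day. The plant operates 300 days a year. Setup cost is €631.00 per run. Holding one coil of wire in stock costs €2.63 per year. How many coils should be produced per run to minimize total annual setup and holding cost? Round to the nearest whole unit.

Annual demand D = 273 × 300 = 81,900.
Production build-up factor (1 − d/p) = 1 − 273/696 = 0.6078.
Q* = √(2DS / (H(1 − d/p))) = √(2 × 81,900 × 631 / (2.63 × 0.6078)).
= √(103,357,800 / 1.5984) ≈ 8041.336.

Q* ≈ 8,041 coils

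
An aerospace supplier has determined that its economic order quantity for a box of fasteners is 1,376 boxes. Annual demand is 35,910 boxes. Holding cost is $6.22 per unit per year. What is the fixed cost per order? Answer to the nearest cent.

Squaring Q* = √(2DS/H) gives Q*² = 2DS/H.
From Q* = √(2DS/H): S = Q*²H / (2D) = 1,376² × 6.22 / (2 × 35,910) = 163.9766.

S ≈ $163.98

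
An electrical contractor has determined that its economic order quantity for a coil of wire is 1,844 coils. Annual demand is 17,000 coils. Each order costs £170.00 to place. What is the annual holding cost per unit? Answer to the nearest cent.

H ≈ £1.70

The basic EOQ model gives Q* = √(2DS/H); rearrange for the unknown.
From Q* = √(2DS/H): H = 2DS / Q*² = 2 × 17,000 × 170 / 1,844² = 1.6998.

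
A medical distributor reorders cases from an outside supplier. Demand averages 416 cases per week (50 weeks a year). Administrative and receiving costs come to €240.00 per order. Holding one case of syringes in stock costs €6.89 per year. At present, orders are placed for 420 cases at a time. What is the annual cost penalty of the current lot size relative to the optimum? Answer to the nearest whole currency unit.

Annual demand D = 416 × 50 = 20,800.
EOQ = √(2DS/H) = √(2 × 20,800 × 240 / 6.89) ≈ 1203.77.
Cost at Q* = (D/Q*)S + (Q*/2)H = √(2DSH) ≈ €8,293.96.
Cost at Q = 420: (20,800/420)×240 + (420/2)×6.89 = €11,885.71 + €1,446.90 = €13,332.61.
Excess = €13,332.61 − €8,293.96 = €5,038.66.

Extra cost ≈ €5,039 per year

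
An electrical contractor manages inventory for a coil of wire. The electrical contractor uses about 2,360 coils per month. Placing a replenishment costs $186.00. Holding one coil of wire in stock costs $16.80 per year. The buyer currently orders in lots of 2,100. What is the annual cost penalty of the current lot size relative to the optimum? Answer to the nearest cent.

Annual demand D = 2,360 × 12 = 28,320.
EOQ = √(2DS/H) = √(2 × 28,320 × 186 / 16.8) ≈ 791.89.
Cost at Q* = (D/Q*)S + (Q*/2)H = √(2DSH) ≈ $13,303.71.
Cost at Q = 2,100: (28,320/2,100)×186 + (2,100/2)×16.8 = $2,508.34 + $17,640.00 = $20,148.34.
Excess = $20,148.34 − $13,303.71 = $6,844.63.

Extra cost ≈ $6,844.63 per year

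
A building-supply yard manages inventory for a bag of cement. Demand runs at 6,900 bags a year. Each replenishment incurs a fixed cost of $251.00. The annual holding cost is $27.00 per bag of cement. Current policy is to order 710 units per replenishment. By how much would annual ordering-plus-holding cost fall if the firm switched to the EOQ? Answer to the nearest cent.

EOQ = √(2DS/H) = √(2 × 6,900 × 251 / 27) ≈ 358.17.
Cost at Q* = (D/Q*)S + (Q*/2)H = √(2DSH) ≈ $9,670.71.
Cost at Q = 710: (6,900/710)×251 + (710/2)×27 = $2,439.30 + $9,585.00 = $12,024.30.
Excess = $12,024.30 − $9,670.71 = $2,353.59.

Extra cost ≈ $2,353.59 per year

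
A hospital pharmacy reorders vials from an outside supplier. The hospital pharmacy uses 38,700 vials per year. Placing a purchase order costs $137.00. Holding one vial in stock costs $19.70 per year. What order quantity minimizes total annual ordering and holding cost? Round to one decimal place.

Q* ≈ 733.7 vials

EOQ = √(2DS / H) = √(2 × 38,700 × 137 / 19.7).
= √(10,603,800 / 19.7) = √538,263.9594 ≈ 733.665.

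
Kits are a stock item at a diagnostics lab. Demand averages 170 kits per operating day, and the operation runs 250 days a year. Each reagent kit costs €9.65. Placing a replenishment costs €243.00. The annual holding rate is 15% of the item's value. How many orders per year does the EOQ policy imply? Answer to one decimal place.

Annual demand D = 170 × 250 = 42,500.
Holding cost H = 0.15 × €9.65 = €1.4475 per unit per year.
EOQ = √(2DS/H) = √(2 × 42,500 × 243 / 1.4475) ≈ 3777.49.
Orders per year = D / Q* = 42,500 / 3777.49 ≈ 11.251.

N ≈ 11.3 orders per year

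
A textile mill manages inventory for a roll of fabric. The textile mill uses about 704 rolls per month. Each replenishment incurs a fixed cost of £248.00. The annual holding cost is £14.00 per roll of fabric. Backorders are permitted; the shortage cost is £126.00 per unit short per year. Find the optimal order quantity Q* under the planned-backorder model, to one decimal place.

Q* ≈ 576.7 rolls

Annual demand D = 704 × 12 = 8,448.
With planned backorders, Q* = √(2DS/H) · √((H+B)/B).
√(2DS/H) = √(2 × 8,448 × 248 / 14) = 547.084.
√((H+B)/B) = √((14+126)/126) = 1.0541.
Q* ≈ 576.677.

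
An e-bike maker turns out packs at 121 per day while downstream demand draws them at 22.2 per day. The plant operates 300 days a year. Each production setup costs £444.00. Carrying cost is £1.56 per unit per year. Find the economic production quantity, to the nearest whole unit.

Annual demand D = 22.2 × 300 = 6,660.
Production build-up factor (1 − d/p) = 1 − 22.2/121 = 0.8165.
Q* = √(2DS / (H(1 − d/p))) = √(2 × 6,660 × 444 / (1.56 × 0.8165)).
= √(5,914,080 / 1.2738) ≈ 2154.743.

Q* ≈ 2,155 packs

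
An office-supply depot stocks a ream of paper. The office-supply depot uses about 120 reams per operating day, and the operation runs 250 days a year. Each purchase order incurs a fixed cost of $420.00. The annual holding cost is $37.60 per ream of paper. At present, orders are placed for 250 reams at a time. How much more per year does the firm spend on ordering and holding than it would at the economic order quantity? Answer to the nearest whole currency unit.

Annual demand D = 120 × 250 = 30,000.
EOQ = √(2DS/H) = √(2 × 30,000 × 420 / 37.6) ≈ 818.67.
Cost at Q* = (D/Q*)S + (Q*/2)H = √(2DSH) ≈ $30,781.81.
Cost at Q = 250: (30,000/250)×420 + (250/2)×37.6 = $50,400.00 + $4,700.00 = $55,100.00.
Excess = $55,100.00 − $30,781.81 = $24,318.19.

Extra cost ≈ $24,318 per year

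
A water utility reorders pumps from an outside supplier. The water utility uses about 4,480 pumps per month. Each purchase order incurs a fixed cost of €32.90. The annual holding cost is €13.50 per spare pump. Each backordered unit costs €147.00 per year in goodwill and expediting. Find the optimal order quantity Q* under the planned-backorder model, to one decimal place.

Q* ≈ 534.9 pumps

Annual demand D = 4,480 × 12 = 53,760.
With planned backorders, Q* = √(2DS/H) · √((H+B)/B).
√(2DS/H) = √(2 × 53,760 × 32.9 / 13.5) = 511.889.
√((H+B)/B) = √((13.5+147)/147) = 1.0449.
Q* ≈ 534.878.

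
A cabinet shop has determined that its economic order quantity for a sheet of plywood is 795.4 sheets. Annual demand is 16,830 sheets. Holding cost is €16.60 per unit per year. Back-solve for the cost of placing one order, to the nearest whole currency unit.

S ≈ €312

The basic EOQ model gives Q* = √(2DS/H); rearrange for the unknown.
From Q* = √(2DS/H): S = Q*²H / (2D) = 795.4² × 16.6 / (2 × 16,830) = 312.0076.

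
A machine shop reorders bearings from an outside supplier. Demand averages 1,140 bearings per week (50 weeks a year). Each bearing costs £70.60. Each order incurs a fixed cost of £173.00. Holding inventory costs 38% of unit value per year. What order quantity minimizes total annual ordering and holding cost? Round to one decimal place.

Annual demand D = 1,140 × 50 = 57,000.
Holding cost H = 0.38 × £70.60 = £26.8280 per unit per year.
EOQ = √(2DS / H) = √(2 × 57,000 × 173 / 26.828).
= √(19,722,000 / 26.828) = √735,127.4788 ≈ 857.396.

Q* ≈ 857.4 bearings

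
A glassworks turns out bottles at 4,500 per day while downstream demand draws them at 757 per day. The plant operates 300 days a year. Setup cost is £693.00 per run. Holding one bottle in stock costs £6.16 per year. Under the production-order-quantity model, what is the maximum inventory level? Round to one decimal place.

I_max ≈ 6,519.3 bottles

Annual demand D = 757 × 300 = 227,100.
Production build-up factor (1 − d/p) = 1 − 757/4,500 = 0.8318.
Q* = √(2DS / (H(1 − d/p))) = √(2 × 227,100 × 693 / (6.16 × 0.8318)).
= √(314,760,600 / 5.1238) ≈ 7837.836.
Maximum inventory = Q*(1 − d/p) = 7837.836 × 0.8318 ≈ 6519.338.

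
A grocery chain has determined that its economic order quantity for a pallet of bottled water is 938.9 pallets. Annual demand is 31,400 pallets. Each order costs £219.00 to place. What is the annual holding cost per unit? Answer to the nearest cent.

H ≈ £15.60

Invert the EOQ relation Q*² = 2DS/H.
From Q* = √(2DS/H): H = 2DS / Q*² = 2 × 31,400 × 219 / 938.9² = 15.6015.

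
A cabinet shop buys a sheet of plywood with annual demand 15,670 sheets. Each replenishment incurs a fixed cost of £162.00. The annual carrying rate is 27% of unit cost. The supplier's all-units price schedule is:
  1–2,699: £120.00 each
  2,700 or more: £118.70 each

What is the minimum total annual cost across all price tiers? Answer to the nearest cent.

Holding cost per unit per year at price C is H = 0.27·C.
For each price level, check whether its EOQ is feasible; otherwise the best quantity at that price is the breakpoint.
EOQ at £120.00 = 395.9 (feasible in tier 1): TC = 15,670×£120.00 + (15,670/395.9)×162 + (395.9/2)×0.27×£120.00 = £1,893,225.65.
EOQ at £118.70 = 398.0 < 2700, so use break Q=2700: TC = 15,670×£118.70 + (15,670/2700.0)×162 + (2700.0/2)×0.27×£118.70 = £1,904,235.35.
Lowest total cost among the candidates is at Q = 395.9.

TC* ≈ £1,893,225.65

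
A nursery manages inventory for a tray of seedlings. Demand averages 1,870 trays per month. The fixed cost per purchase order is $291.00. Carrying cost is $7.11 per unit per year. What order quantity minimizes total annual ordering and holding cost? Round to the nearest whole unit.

Annual demand D = 1,870 × 12 = 22,440.
EOQ = √(2DS / H) = √(2 × 22,440 × 291 / 7.11).
= √(13,060,080 / 7.11) = √1,836,860.7595 ≈ 1355.308.

Q* ≈ 1,355 trays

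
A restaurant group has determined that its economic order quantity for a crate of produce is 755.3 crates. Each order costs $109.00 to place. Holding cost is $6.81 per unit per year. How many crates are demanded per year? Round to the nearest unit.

D ≈ 17,821 crates per year

Invert the EOQ relation Q*² = 2DS/H.
From Q* = √(2DS/H): D = Q*²H / (2S) = 755.3² × 6.81 / (2 × 109) = 17820.898.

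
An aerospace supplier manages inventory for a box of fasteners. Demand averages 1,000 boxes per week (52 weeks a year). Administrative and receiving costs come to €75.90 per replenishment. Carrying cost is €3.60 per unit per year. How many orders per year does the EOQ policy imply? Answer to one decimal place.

Annual demand D = 1,000 × 52 = 52,000.
The optimal lot size = √(2DS/H) = √(2 × 52,000 × 75.9 / 3.6) ≈ 1480.77.
Orders per year = D / Q* = 52,000 / 1480.77 ≈ 35.117.

N ≈ 35.1 orders per year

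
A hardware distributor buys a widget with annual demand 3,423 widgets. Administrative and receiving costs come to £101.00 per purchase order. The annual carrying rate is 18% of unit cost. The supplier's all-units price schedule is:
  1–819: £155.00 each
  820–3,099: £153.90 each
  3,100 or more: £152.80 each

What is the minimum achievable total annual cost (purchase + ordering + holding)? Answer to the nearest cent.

Holding cost per unit per year at price C is H = 0.18·C.
Candidates are each tier's EOQ (if it falls in that tier) and each price-break quantity.
EOQ at £155.00 = 157.4 (feasible in tier 1): TC = 3,423×£155.00 + (3,423/157.4)×101 + (157.4/2)×0.18×£155.00 = £534,957.19.
EOQ at £153.90 = 158.0 < 820, so use break Q=820: TC = 3,423×£153.90 + (3,423/820.0)×101 + (820.0/2)×0.18×£153.90 = £538,579.13.
EOQ at £152.80 = 158.6 < 3100, so use break Q=3100: TC = 3,423×£152.80 + (3,423/3100.0)×101 + (3100.0/2)×0.18×£152.80 = £565,777.12.
Lowest total cost among the candidates is at Q = 157.4.

TC* ≈ £534,957.19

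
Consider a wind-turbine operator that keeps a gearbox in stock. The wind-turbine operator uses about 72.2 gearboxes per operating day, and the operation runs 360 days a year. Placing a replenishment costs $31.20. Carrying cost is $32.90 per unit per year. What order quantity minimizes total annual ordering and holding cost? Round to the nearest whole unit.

Annual demand D = 72.2 × 360 = 25,992.
EOQ = √(2DS / H) = √(2 × 25,992 × 31.2 / 32.9).
= √(1,621,900.8 / 32.9) = √49,297.8967 ≈ 222.031.

Q* ≈ 222 gearboxes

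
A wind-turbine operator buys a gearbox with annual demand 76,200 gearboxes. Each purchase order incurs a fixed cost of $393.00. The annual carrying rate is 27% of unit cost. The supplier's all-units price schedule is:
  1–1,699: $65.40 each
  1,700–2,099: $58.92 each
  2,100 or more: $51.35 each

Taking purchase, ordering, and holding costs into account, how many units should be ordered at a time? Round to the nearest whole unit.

Holding cost per unit per year at price C is H = 0.27·C.
For each price level, check whether its EOQ is feasible; otherwise the best quantity at that price is the breakpoint.
Tier 1 ($65.40): EOQ = 1841.7 exceeds tier's upper bound 1699, so this tier is dominated.
EOQ at $58.92 = 1940.3 (feasible in tier 2): TC = 76,200×$58.92 + (76,200/1940.3)×393 + (1940.3/2)×0.27×$58.92 = $4,520,571.54.
EOQ at $51.35 = 2078.4 < 2100, so use break Q=2100: TC = 76,200×$51.35 + (76,200/2100.0)×393 + (2100.0/2)×0.27×$51.35 = $3,941,688.01.
Lowest total cost is $3,941,688.01 at Q = 2100.0.

Q* ≈ 2,100 gearboxes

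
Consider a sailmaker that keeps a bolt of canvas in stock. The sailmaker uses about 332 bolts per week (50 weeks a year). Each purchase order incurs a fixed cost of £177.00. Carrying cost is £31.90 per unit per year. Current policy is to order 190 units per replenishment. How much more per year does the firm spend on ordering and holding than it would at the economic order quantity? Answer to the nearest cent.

Annual demand D = 332 × 50 = 16,600.
EOQ = √(2DS/H) = √(2 × 16,600 × 177 / 31.9) ≈ 429.20.
Cost at Q* = (D/Q*)S + (Q*/2)H = √(2DSH) ≈ £13,691.50.
Cost at Q = 190: (16,600/190)×177 + (190/2)×31.9 = £15,464.21 + £3,030.50 = £18,494.71.
Excess = £18,494.71 − £13,691.50 = £4,803.21.

Extra cost ≈ £4,803.21 per year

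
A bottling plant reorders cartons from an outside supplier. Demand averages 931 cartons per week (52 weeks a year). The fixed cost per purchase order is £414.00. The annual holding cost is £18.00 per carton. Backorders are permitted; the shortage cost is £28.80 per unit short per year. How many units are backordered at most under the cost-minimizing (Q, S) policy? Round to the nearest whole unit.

Annual demand D = 931 × 52 = 48,412.
With planned backorders, Q* = √(2DS/H) · √((H+B)/B).
√(2DS/H) = √(2 × 48,412 × 414 / 18) = 1492.298.
√((H+B)/B) = √((18+28.8)/28.8) = 1.2748.
Q* ≈ 1902.314.
S* = Q* · H/(H+B) = 1902.314 × 18/46.8 ≈ 731.659.

S* ≈ 732 cartons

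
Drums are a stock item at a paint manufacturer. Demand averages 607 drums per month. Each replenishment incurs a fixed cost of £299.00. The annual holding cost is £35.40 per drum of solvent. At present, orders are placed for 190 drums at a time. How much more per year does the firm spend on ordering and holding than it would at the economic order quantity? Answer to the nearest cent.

Annual demand D = 607 × 12 = 7,284.
EOQ = √(2DS/H) = √(2 × 7,284 × 299 / 35.4) ≈ 350.78.
Cost at Q* = (D/Q*)S + (Q*/2)H = √(2DSH) ≈ £12,417.59.
Cost at Q = 190: (7,284/190)×299 + (190/2)×35.4 = £11,462.72 + £3,363.00 = £14,825.72.
Excess = £14,825.72 − £12,417.59 = £2,408.13.

Extra cost ≈ £2,408.13 per year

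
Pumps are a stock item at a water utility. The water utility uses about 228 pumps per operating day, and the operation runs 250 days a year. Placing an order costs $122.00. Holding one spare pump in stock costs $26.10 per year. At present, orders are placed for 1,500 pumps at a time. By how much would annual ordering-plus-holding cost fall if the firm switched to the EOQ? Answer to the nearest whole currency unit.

Extra cost ≈ $5,158 per year

Annual demand D = 228 × 250 = 57,000.
EOQ = √(2DS/H) = √(2 × 57,000 × 122 / 26.1) ≈ 729.98.
Cost at Q* = (D/Q*)S + (Q*/2)H = √(2DSH) ≈ $19,052.53.
Cost at Q = 1,500: (57,000/1,500)×122 + (1,500/2)×26.1 = $4,636.00 + $19,575.00 = $24,211.00.
Excess = $24,211.00 − $19,052.53 = $5,158.47.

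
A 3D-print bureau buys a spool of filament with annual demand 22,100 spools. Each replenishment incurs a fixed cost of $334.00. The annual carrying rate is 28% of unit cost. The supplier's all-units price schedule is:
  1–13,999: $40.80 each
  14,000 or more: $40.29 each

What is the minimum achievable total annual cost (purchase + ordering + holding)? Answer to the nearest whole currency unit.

TC* ≈ $914,667

Holding cost per unit per year at price C is H = 0.28·C.
For each price level, check whether its EOQ is feasible; otherwise the best quantity at that price is the breakpoint.
EOQ at $40.80 = 1136.8 (feasible in tier 1): TC = 22,100×$40.80 + (22,100/1136.8)×334 + (1136.8/2)×0.28×$40.80 = $914,666.54.
EOQ at $40.29 = 1143.9 < 14000, so use break Q=14000: TC = 22,100×$40.29 + (22,100/14000.0)×334 + (14000.0/2)×0.28×$40.29 = $969,904.64.
Lowest total cost among the candidates is at Q = 1136.8.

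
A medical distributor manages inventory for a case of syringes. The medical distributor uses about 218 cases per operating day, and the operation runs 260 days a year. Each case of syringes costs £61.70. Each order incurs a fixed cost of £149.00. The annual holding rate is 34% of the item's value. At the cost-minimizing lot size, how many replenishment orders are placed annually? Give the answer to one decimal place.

N ≈ 63.2 orders per year

Annual demand D = 218 × 260 = 56,680.
Holding cost H = 0.34 × £61.70 = £20.9780 per unit per year.
EOQ = √(2DS/H) = √(2 × 56,680 × 149 / 20.978) ≈ 897.31.
Orders per year = D / Q* = 56,680 / 897.31 ≈ 63.167.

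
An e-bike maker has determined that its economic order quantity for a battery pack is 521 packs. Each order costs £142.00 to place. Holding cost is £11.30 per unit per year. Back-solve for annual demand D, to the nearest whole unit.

D ≈ 10,800 packs per year

Invert the EOQ relation Q*² = 2DS/H.
From Q* = √(2DS/H): D = Q*²H / (2S) = 521² × 11.3 / (2 × 142) = 10800.293.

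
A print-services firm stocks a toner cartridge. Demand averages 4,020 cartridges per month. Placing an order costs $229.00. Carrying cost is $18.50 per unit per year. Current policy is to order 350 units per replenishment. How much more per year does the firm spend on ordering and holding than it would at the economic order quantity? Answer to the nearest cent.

Annual demand D = 4,020 × 12 = 48,240.
EOQ = √(2DS/H) = √(2 × 48,240 × 229 / 18.5) ≈ 1092.82.
Cost at Q* = (D/Q*)S + (Q*/2)H = √(2DSH) ≈ $20,217.26.
Cost at Q = 350: (48,240/350)×229 + (350/2)×18.5 = $31,562.74 + $3,237.50 = $34,800.24.
Excess = $34,800.24 − $20,217.26 = $14,582.98.

Extra cost ≈ $14,582.98 per year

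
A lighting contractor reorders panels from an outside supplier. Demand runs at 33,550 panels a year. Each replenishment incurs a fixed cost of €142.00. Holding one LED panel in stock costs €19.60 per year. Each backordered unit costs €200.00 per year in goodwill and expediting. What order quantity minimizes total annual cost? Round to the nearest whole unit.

With planned backorders, Q* = √(2DS/H) · √((H+B)/B).
√(2DS/H) = √(2 × 33,550 × 142 / 19.6) = 697.232.
√((H+B)/B) = √((19.6+200)/200) = 1.0479.
Q* ≈ 730.598.

Q* ≈ 731 panels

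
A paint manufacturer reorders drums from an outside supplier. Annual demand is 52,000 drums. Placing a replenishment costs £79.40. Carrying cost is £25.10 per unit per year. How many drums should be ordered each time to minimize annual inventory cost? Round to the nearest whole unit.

EOQ = √(2DS / H) = √(2 × 52,000 × 79.4 / 25.1).
= √(8,257,600 / 25.1) = √328,988.0478 ≈ 573.575.

Q* ≈ 574 drums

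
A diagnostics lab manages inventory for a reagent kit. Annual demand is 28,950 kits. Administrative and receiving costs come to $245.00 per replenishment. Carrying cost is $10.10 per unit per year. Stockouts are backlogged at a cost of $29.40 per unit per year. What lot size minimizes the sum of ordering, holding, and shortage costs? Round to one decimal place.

With planned backorders, Q* = √(2DS/H) · √((H+B)/B).
√(2DS/H) = √(2 × 28,950 × 245 / 10.1) = 1185.118.
√((H+B)/B) = √((10.1+29.4)/29.4) = 1.1591.
Q* ≈ 1373.683.

Q* ≈ 1,373.7 kits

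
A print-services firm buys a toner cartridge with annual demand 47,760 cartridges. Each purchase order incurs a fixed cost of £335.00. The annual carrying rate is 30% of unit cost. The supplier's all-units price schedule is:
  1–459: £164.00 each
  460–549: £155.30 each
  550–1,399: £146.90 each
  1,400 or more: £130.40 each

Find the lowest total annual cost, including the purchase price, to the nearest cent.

Holding cost per unit per year at price C is H = 0.30·C.
For each price level, check whether its EOQ is feasible; otherwise the best quantity at that price is the breakpoint.
Tier 1 (£164.00): EOQ = 806.5 exceeds tier's upper bound 459, so this tier is dominated.
Tier 2 (£155.30): EOQ = 828.7 exceeds tier's upper bound 549, so this tier is dominated.
EOQ at £146.90 = 852.1 (feasible in tier 3): TC = 47,760×£146.90 + (47,760/852.1)×335 + (852.1/2)×0.30×£146.90 = £7,053,496.69.
EOQ at £130.40 = 904.4 < 1400, so use break Q=1400: TC = 47,760×£130.40 + (47,760/1400.0)×335 + (1400.0/2)×0.30×£130.40 = £6,266,716.29.
Lowest total cost among the candidates is at Q = 1400.0.

TC* ≈ £6,266,716.29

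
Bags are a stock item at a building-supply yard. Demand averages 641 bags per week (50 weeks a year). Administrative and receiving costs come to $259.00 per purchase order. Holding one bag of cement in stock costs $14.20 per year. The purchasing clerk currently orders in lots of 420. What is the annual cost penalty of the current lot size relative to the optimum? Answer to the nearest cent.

Annual demand D = 641 × 50 = 32,050.
EOQ = √(2DS/H) = √(2 × 32,050 × 259 / 14.2) ≈ 1081.27.
Cost at Q* = (D/Q*)S + (Q*/2)H = √(2DSH) ≈ $15,354.05.
Cost at Q = 420: (32,050/420)×259 + (420/2)×14.2 = $19,764.17 + $2,982.00 = $22,746.17.
Excess = $22,746.17 − $15,354.05 = $7,392.11.

Extra cost ≈ $7,392.11 per year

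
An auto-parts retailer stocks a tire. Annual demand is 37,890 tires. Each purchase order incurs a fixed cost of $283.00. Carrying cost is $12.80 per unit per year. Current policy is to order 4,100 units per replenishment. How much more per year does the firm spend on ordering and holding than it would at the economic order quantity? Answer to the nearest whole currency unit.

Extra cost ≈ $12,287 per year

EOQ = √(2DS/H) = √(2 × 37,890 × 283 / 12.8) ≈ 1294.39.
Cost at Q* = (D/Q*)S + (Q*/2)H = √(2DSH) ≈ $16,568.21.
Cost at Q = 4,100: (37,890/4,100)×283 + (4,100/2)×12.8 = $2,615.33 + $26,240.00 = $28,855.33.
Excess = $28,855.33 − $16,568.21 = $12,287.13.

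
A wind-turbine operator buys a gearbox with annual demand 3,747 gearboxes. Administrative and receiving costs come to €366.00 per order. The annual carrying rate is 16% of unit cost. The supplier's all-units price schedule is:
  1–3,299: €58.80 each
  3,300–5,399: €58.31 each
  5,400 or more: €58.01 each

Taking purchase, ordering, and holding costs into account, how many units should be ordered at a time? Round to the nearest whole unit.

Q* ≈ 540 gearboxes

Holding cost per unit per year at price C is H = 0.16·C.
Evaluate total cost at each tier's feasible EOQ or, if the EOQ is below the tier, at the tier's minimum quantity.
EOQ at €58.80 = 539.9 (feasible in tier 1): TC = 3,747×€58.80 + (3,747/539.9)×366 + (539.9/2)×0.16×€58.80 = €225,403.39.
EOQ at €58.31 = 542.2 < 3300, so use break Q=3300: TC = 3,747×€58.31 + (3,747/3300.0)×366 + (3300.0/2)×0.16×€58.31 = €234,296.99.
EOQ at €58.01 = 543.6 < 5400, so use break Q=5400: TC = 3,747×€58.01 + (3,747/5400.0)×366 + (5400.0/2)×0.16×€58.01 = €242,677.75.
Lowest total cost is €225,403.39 at Q = 539.9.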